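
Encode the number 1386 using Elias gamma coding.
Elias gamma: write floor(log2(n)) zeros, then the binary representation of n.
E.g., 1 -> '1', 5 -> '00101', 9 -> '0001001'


num_bits = floor(log2(1386)) + 1 = 11
leading_zeros = num_bits - 1 = 10
binary(1386) = 10101101010

Elias gamma(1386) = '0000000000' + '10101101010' = 000000000010101101010 (21 bits)


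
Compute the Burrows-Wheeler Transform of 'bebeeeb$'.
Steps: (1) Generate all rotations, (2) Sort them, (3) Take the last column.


Rotations (sorted):
  0: $bebeeeb -> last char: b
  1: b$bebeee -> last char: e
  2: bebeeeb$ -> last char: $
  3: beeeb$be -> last char: e
  4: eb$bebee -> last char: e
  5: ebeeeb$b -> last char: b
  6: eeb$bebe -> last char: e
  7: eeeb$beb -> last char: b


BWT = be$eebeb


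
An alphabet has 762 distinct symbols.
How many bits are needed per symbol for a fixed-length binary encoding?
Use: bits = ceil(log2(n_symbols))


log2(762) = 9.5736
Bracket: 2^9 = 512 < 762 <= 2^10 = 1024
So ceil(log2(762)) = 10

bits = ceil(log2(762)) = ceil(9.5736) = 10 bits


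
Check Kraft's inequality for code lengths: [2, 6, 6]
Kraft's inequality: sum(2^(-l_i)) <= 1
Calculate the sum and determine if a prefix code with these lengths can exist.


Sum = 2^(-2) + 2^(-6) + 2^(-6)
    = 0.25 + 0.015625 + 0.015625
    = 18/64 = 0.28125
Since 0.28125 <= 1, Kraft's inequality IS satisfied.
A prefix code with these lengths CAN exist.

Kraft sum = 0.28125. Satisfied.


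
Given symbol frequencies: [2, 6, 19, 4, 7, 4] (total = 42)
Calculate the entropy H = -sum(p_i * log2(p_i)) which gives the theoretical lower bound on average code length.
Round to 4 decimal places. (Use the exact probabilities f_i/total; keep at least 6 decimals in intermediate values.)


Per-symbol terms -p_i * log2(p_i) with p_i = f_i/42:
  p = 2/42 = 0.047619: log2(p) = -4.392317, -p*log2(p) = 0.209158
  p = 6/42 = 0.142857: log2(p) = -2.807355, -p*log2(p) = 0.401051
  p = 19/42 = 0.452381: log2(p) = -1.144390, -p*log2(p) = 0.517700
  p = 4/42 = 0.095238: log2(p) = -3.392317, -p*log2(p) = 0.323078
  p = 7/42 = 0.166667: log2(p) = -2.584963, -p*log2(p) = 0.430827
  p = 4/42 = 0.095238: log2(p) = -3.392317, -p*log2(p) = 0.323078
H = 0.209158 + 0.401051 + 0.517700 + 0.323078 + 0.430827 + 0.323078 = 2.204892

H = 2.2049 bits/symbol


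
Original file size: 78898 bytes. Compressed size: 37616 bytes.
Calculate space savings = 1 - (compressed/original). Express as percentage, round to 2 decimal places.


ratio = compressed/original = 37616/78898 = 0.476767
savings = 1 - ratio = 1 - 0.476767 = 0.523233
as a percentage: 0.523233 * 100 = 52.32%

Space savings = 1 - 37616/78898 = 52.32%


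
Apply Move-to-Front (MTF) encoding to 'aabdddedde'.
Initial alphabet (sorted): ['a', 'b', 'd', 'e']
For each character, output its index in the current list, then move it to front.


MTF encoding:
'a': index 0 in ['a', 'b', 'd', 'e'] -> ['a', 'b', 'd', 'e']
'a': index 0 in ['a', 'b', 'd', 'e'] -> ['a', 'b', 'd', 'e']
'b': index 1 in ['a', 'b', 'd', 'e'] -> ['b', 'a', 'd', 'e']
'd': index 2 in ['b', 'a', 'd', 'e'] -> ['d', 'b', 'a', 'e']
'd': index 0 in ['d', 'b', 'a', 'e'] -> ['d', 'b', 'a', 'e']
'd': index 0 in ['d', 'b', 'a', 'e'] -> ['d', 'b', 'a', 'e']
'e': index 3 in ['d', 'b', 'a', 'e'] -> ['e', 'd', 'b', 'a']
'd': index 1 in ['e', 'd', 'b', 'a'] -> ['d', 'e', 'b', 'a']
'd': index 0 in ['d', 'e', 'b', 'a'] -> ['d', 'e', 'b', 'a']
'e': index 1 in ['d', 'e', 'b', 'a'] -> ['e', 'd', 'b', 'a']


Output: [0, 0, 1, 2, 0, 0, 3, 1, 0, 1]


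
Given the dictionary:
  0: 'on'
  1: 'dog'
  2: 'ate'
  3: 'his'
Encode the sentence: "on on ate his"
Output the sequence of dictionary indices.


Look up each word in the dictionary:
  'on' -> 0
  'on' -> 0
  'ate' -> 2
  'his' -> 3

Encoded: [0, 0, 2, 3]


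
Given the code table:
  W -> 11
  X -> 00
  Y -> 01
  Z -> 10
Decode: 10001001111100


Decoding:
10 -> Z
00 -> X
10 -> Z
01 -> Y
11 -> W
11 -> W
00 -> X


Result: ZXZYWWX


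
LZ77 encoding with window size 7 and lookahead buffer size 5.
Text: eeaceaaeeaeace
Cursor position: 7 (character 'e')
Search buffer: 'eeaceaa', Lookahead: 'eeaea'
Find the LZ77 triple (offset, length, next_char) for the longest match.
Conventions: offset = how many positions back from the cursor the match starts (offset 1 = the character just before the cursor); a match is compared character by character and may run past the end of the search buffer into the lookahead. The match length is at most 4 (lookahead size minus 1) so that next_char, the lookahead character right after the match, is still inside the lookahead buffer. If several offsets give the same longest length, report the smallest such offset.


Try each offset into the search buffer:
  offset=1 (pos 6, char 'a'): match length 0
  offset=2 (pos 5, char 'a'): match length 0
  offset=3 (pos 4, char 'e'): match length 1
  offset=4 (pos 3, char 'c'): match length 0
  offset=5 (pos 2, char 'a'): match length 0
  offset=6 (pos 1, char 'e'): match length 1
  offset=7 (pos 0, char 'e'): match length 3
Longest match has length 3 at offset 7.
next_char = character at position 7 + 3 = 10 -> 'e'

Best match: offset=7, length=3 (matching 'eea' starting at position 0)
LZ77 triple: (7, 3, 'e')


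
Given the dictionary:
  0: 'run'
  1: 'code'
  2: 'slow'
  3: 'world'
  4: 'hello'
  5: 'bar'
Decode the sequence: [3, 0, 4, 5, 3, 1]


Look up each index in the dictionary:
  3 -> 'world'
  0 -> 'run'
  4 -> 'hello'
  5 -> 'bar'
  3 -> 'world'
  1 -> 'code'

Decoded: "world run hello bar world code"


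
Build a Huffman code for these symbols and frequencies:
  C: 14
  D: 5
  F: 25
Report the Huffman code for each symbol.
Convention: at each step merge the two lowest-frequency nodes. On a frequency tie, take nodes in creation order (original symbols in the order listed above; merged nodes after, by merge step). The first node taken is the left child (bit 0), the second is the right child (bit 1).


Huffman tree construction:
Step 1: Merge D(5) + C(14) = 19
Step 2: Merge (D+C)(19) + F(25) = 44
Read each symbol's code off the tree from the root (left child = 0, right child = 1).

Codes:
  C: 01 (length 2)
  D: 00 (length 2)
  F: 1 (length 1)
Average code length: 63/44 = 1.4318 bits/symbol


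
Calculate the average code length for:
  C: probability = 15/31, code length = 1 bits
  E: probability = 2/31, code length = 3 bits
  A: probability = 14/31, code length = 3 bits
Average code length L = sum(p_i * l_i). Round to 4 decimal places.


Weighted contributions p_i * l_i:
  C: (15/31) * 1 = 15/31
  E: (2/31) * 3 = 6/31
  A: (14/31) * 3 = 42/31
Sum = (15 + 6 + 42)/31 = 63/31

L = 63/31 = 2.0323 bits/symbol


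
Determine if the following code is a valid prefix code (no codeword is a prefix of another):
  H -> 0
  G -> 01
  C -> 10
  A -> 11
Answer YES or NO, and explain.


Checking each pair (does one codeword prefix another?):
  H='0' vs G='01': prefix -- VIOLATION

NO -- this is NOT a valid prefix code. H (0) is a prefix of G (01).


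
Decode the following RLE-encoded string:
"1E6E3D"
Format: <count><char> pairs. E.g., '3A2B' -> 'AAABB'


Expanding each <count><char> pair:
  1E -> 'E'
  6E -> 'EEEEEE'
  3D -> 'DDD'

Decoded = EEEEEEEDDD


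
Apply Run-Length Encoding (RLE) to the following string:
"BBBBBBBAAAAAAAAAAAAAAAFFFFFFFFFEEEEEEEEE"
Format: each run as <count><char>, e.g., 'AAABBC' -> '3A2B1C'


Scanning runs left to right:
  i=0: run of 'B' x 7 -> '7B'
  i=7: run of 'A' x 15 -> '15A'
  i=22: run of 'F' x 9 -> '9F'
  i=31: run of 'E' x 9 -> '9E'

RLE = 7B15A9F9E


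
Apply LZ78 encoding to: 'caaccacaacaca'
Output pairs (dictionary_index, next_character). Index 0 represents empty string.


LZ78 encoding steps:
Dictionary: {0: ''}
Step 1: w='' (idx 0), next='c' -> output (0, 'c'), add 'c' as idx 1
Step 2: w='' (idx 0), next='a' -> output (0, 'a'), add 'a' as idx 2
Step 3: w='a' (idx 2), next='c' -> output (2, 'c'), add 'ac' as idx 3
Step 4: w='c' (idx 1), next='a' -> output (1, 'a'), add 'ca' as idx 4
Step 5: w='ca' (idx 4), next='a' -> output (4, 'a'), add 'caa' as idx 5
Step 6: w='ca' (idx 4), next='c' -> output (4, 'c'), add 'cac' as idx 6
Step 7: w='a' (idx 2), end of input -> output (2, '')


Encoded: [(0, 'c'), (0, 'a'), (2, 'c'), (1, 'a'), (4, 'a'), (4, 'c'), (2, '')]


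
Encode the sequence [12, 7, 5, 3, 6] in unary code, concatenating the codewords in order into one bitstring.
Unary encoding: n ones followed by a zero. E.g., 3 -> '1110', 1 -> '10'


Encode each number as n ones followed by a terminating 0:
  12 -> 1111111111110 (13 bits)
  7 -> 11111110 (8 bits)
  5 -> 111110 (6 bits)
  3 -> 1110 (4 bits)
  6 -> 1111110 (7 bits)
Total length = 13 + 8 + 6 + 4 + 7 = 38 bits.

Unary([12, 7, 5, 3, 6]) = 11111111111101111111011111011101111110 (38 bits)


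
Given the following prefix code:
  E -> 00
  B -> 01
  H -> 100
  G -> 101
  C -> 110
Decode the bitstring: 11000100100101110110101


Decoding step by step:
Bits 110 -> C
Bits 00 -> E
Bits 100 -> H
Bits 100 -> H
Bits 101 -> G
Bits 110 -> C
Bits 110 -> C
Bits 101 -> G


Decoded message: CEHHGCCG


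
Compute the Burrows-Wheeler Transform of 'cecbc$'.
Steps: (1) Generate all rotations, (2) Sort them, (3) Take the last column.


Rotations (sorted):
  0: $cecbc -> last char: c
  1: bc$cec -> last char: c
  2: c$cecb -> last char: b
  3: cbc$ce -> last char: e
  4: cecbc$ -> last char: $
  5: ecbc$c -> last char: c


BWT = ccbe$c


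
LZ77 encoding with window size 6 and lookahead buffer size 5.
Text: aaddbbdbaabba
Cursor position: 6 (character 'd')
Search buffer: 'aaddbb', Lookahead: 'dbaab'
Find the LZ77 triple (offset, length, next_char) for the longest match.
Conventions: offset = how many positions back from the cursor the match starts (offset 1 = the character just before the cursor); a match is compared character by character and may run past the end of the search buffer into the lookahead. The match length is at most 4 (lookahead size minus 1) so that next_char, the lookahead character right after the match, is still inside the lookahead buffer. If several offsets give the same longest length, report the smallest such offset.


Try each offset into the search buffer:
  offset=1 (pos 5, char 'b'): match length 0
  offset=2 (pos 4, char 'b'): match length 0
  offset=3 (pos 3, char 'd'): match length 2
  offset=4 (pos 2, char 'd'): match length 1
  offset=5 (pos 1, char 'a'): match length 0
  offset=6 (pos 0, char 'a'): match length 0
Longest match has length 2 at offset 3.
next_char = character at position 6 + 2 = 8 -> 'a'

Best match: offset=3, length=2 (matching 'db' starting at position 3)
LZ77 triple: (3, 2, 'a')


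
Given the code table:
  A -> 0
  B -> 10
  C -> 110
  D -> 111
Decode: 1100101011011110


Decoding:
110 -> C
0 -> A
10 -> B
10 -> B
110 -> C
111 -> D
10 -> B


Result: CABBCDB


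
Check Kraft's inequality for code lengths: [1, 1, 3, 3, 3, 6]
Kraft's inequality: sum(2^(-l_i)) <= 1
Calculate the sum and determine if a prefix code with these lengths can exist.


Sum = 2^(-1) + 2^(-1) + 2^(-3) + 2^(-3) + 2^(-3) + 2^(-6)
    = 0.5 + 0.5 + 0.125 + 0.125 + 0.125 + 0.015625
    = 89/64 = 1.390625
Since 1.390625 > 1, Kraft's inequality is NOT satisfied.
A prefix code with these lengths CANNOT exist.

Kraft sum = 1.390625. Not satisfied.


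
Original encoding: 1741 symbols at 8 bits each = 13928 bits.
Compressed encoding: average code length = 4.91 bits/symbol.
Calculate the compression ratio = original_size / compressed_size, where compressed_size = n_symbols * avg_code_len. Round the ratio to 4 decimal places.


original_size = n_symbols * orig_bits = 1741 * 8 = 13928 bits
compressed_size = n_symbols * avg_code_len = 1741 * 4.91 = 8548.31 bits
ratio = original_size / compressed_size = 13928 / 8548.31 = 1.6293

Compression ratio = 1.6293


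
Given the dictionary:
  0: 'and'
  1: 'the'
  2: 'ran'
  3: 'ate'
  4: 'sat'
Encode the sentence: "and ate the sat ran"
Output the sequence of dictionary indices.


Look up each word in the dictionary:
  'and' -> 0
  'ate' -> 3
  'the' -> 1
  'sat' -> 4
  'ran' -> 2

Encoded: [0, 3, 1, 4, 2]


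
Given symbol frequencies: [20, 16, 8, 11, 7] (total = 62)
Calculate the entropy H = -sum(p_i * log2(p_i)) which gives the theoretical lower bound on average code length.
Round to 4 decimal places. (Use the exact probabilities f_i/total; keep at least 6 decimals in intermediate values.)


Per-symbol terms -p_i * log2(p_i) with p_i = f_i/62:
  p = 20/62 = 0.322581: log2(p) = -1.632268, -p*log2(p) = 0.526538
  p = 16/62 = 0.258065: log2(p) = -1.954196, -p*log2(p) = 0.504309
  p = 8/62 = 0.129032: log2(p) = -2.954196, -p*log2(p) = 0.381187
  p = 11/62 = 0.177419: log2(p) = -2.494765, -p*log2(p) = 0.442620
  p = 7/62 = 0.112903: log2(p) = -3.146841, -p*log2(p) = 0.355289
H = 0.526538 + 0.504309 + 0.381187 + 0.442620 + 0.355289 = 2.209943

H = 2.2099 bits/symbol


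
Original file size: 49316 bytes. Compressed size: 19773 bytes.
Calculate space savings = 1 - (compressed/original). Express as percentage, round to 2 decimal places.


ratio = compressed/original = 19773/49316 = 0.400945
savings = 1 - ratio = 1 - 0.400945 = 0.599055
as a percentage: 0.599055 * 100 = 59.91%

Space savings = 1 - 19773/49316 = 59.91%


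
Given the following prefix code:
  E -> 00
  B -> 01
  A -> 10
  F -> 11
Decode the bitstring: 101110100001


Decoding step by step:
Bits 10 -> A
Bits 11 -> F
Bits 10 -> A
Bits 10 -> A
Bits 00 -> E
Bits 01 -> B


Decoded message: AFAAEB


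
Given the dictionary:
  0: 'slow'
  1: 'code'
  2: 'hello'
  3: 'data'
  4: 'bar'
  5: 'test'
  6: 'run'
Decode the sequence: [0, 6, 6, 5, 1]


Look up each index in the dictionary:
  0 -> 'slow'
  6 -> 'run'
  6 -> 'run'
  5 -> 'test'
  1 -> 'code'

Decoded: "slow run run test code"


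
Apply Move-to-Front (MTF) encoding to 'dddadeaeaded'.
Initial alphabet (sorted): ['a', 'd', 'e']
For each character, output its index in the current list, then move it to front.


MTF encoding:
'd': index 1 in ['a', 'd', 'e'] -> ['d', 'a', 'e']
'd': index 0 in ['d', 'a', 'e'] -> ['d', 'a', 'e']
'd': index 0 in ['d', 'a', 'e'] -> ['d', 'a', 'e']
'a': index 1 in ['d', 'a', 'e'] -> ['a', 'd', 'e']
'd': index 1 in ['a', 'd', 'e'] -> ['d', 'a', 'e']
'e': index 2 in ['d', 'a', 'e'] -> ['e', 'd', 'a']
'a': index 2 in ['e', 'd', 'a'] -> ['a', 'e', 'd']
'e': index 1 in ['a', 'e', 'd'] -> ['e', 'a', 'd']
'a': index 1 in ['e', 'a', 'd'] -> ['a', 'e', 'd']
'd': index 2 in ['a', 'e', 'd'] -> ['d', 'a', 'e']
'e': index 2 in ['d', 'a', 'e'] -> ['e', 'd', 'a']
'd': index 1 in ['e', 'd', 'a'] -> ['d', 'e', 'a']


Output: [1, 0, 0, 1, 1, 2, 2, 1, 1, 2, 2, 1]


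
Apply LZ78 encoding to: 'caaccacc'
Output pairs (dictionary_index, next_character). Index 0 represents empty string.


LZ78 encoding steps:
Dictionary: {0: ''}
Step 1: w='' (idx 0), next='c' -> output (0, 'c'), add 'c' as idx 1
Step 2: w='' (idx 0), next='a' -> output (0, 'a'), add 'a' as idx 2
Step 3: w='a' (idx 2), next='c' -> output (2, 'c'), add 'ac' as idx 3
Step 4: w='c' (idx 1), next='a' -> output (1, 'a'), add 'ca' as idx 4
Step 5: w='c' (idx 1), next='c' -> output (1, 'c'), add 'cc' as idx 5


Encoded: [(0, 'c'), (0, 'a'), (2, 'c'), (1, 'a'), (1, 'c')]


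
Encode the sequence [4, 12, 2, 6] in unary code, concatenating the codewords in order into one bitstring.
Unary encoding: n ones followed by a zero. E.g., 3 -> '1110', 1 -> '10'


Encode each number as n ones followed by a terminating 0:
  4 -> 11110 (5 bits)
  12 -> 1111111111110 (13 bits)
  2 -> 110 (3 bits)
  6 -> 1111110 (7 bits)
Total length = 5 + 13 + 3 + 7 = 28 bits.

Unary([4, 12, 2, 6]) = 1111011111111111101101111110 (28 bits)


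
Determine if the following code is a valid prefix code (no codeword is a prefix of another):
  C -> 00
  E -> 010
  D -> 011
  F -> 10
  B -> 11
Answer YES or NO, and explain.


Checking each pair (does one codeword prefix another?):
  C='00' vs E='010': no prefix
  C='00' vs D='011': no prefix
  C='00' vs F='10': no prefix
  C='00' vs B='11': no prefix
  E='010' vs C='00': no prefix
  E='010' vs D='011': no prefix
  E='010' vs F='10': no prefix
  E='010' vs B='11': no prefix
  D='011' vs C='00': no prefix
  D='011' vs E='010': no prefix
  D='011' vs F='10': no prefix
  D='011' vs B='11': no prefix
  F='10' vs C='00': no prefix
  F='10' vs E='010': no prefix
  F='10' vs D='011': no prefix
  F='10' vs B='11': no prefix
  B='11' vs C='00': no prefix
  B='11' vs E='010': no prefix
  B='11' vs D='011': no prefix
  B='11' vs F='10': no prefix
No violation found over all pairs.

YES -- this is a valid prefix code. No codeword is a prefix of any other codeword.


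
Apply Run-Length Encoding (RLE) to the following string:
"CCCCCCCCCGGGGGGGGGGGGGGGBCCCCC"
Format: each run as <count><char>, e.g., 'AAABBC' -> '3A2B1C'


Scanning runs left to right:
  i=0: run of 'C' x 9 -> '9C'
  i=9: run of 'G' x 15 -> '15G'
  i=24: run of 'B' x 1 -> '1B'
  i=25: run of 'C' x 5 -> '5C'

RLE = 9C15G1B5C


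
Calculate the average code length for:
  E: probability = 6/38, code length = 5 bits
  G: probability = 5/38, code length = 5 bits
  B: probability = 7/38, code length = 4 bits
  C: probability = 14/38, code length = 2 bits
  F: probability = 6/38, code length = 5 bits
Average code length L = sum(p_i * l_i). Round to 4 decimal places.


Weighted contributions p_i * l_i:
  E: (6/38) * 5 = 30/38
  G: (5/38) * 5 = 25/38
  B: (7/38) * 4 = 28/38
  C: (14/38) * 2 = 28/38
  F: (6/38) * 5 = 30/38
Sum = (30 + 25 + 28 + 28 + 30)/38 = 141/38

L = 141/38 = 3.7105 bits/symbol


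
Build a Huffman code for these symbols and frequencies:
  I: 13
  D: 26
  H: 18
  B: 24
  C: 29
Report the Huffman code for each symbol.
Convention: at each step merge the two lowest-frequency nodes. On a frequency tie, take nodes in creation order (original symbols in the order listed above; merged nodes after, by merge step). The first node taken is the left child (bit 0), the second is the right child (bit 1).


Huffman tree construction:
Step 1: Merge I(13) + H(18) = 31
Step 2: Merge B(24) + D(26) = 50
Step 3: Merge C(29) + (I+H)(31) = 60
Step 4: Merge (B+D)(50) + (C+(I+H))(60) = 110
Read each symbol's code off the tree from the root (left child = 0, right child = 1).

Codes:
  I: 110 (length 3)
  D: 01 (length 2)
  H: 111 (length 3)
  B: 00 (length 2)
  C: 10 (length 2)
Average code length: 251/110 = 2.2818 bits/symbol


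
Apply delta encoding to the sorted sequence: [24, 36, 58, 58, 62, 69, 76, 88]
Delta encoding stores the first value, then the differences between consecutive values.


First value: 24
Deltas:
  36 - 24 = 12
  58 - 36 = 22
  58 - 58 = 0
  62 - 58 = 4
  69 - 62 = 7
  76 - 69 = 7
  88 - 76 = 12


Delta encoded: [24, 12, 22, 0, 4, 7, 7, 12]


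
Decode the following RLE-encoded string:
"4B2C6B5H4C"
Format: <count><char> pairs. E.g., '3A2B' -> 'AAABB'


Expanding each <count><char> pair:
  4B -> 'BBBB'
  2C -> 'CC'
  6B -> 'BBBBBB'
  5H -> 'HHHHH'
  4C -> 'CCCC'

Decoded = BBBBCCBBBBBBHHHHHCCCC


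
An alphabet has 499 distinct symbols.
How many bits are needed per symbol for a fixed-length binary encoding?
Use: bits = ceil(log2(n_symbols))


log2(499) = 8.9629
Bracket: 2^8 = 256 < 499 <= 2^9 = 512
So ceil(log2(499)) = 9

bits = ceil(log2(499)) = ceil(8.9629) = 9 bits


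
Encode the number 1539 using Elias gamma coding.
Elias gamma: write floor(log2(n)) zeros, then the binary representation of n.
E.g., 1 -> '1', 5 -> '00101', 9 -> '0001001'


num_bits = floor(log2(1539)) + 1 = 11
leading_zeros = num_bits - 1 = 10
binary(1539) = 11000000011

Elias gamma(1539) = '0000000000' + '11000000011' = 000000000011000000011 (21 bits)


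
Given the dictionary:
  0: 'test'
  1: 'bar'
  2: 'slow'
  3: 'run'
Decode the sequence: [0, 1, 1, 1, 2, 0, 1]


Look up each index in the dictionary:
  0 -> 'test'
  1 -> 'bar'
  1 -> 'bar'
  1 -> 'bar'
  2 -> 'slow'
  0 -> 'test'
  1 -> 'bar'

Decoded: "test bar bar bar slow test bar"


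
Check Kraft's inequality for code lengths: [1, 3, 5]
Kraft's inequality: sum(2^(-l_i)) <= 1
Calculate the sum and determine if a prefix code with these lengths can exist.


Sum = 2^(-1) + 2^(-3) + 2^(-5)
    = 0.5 + 0.125 + 0.03125
    = 21/32 = 0.65625
Since 0.65625 <= 1, Kraft's inequality IS satisfied.
A prefix code with these lengths CAN exist.

Kraft sum = 0.65625. Satisfied.


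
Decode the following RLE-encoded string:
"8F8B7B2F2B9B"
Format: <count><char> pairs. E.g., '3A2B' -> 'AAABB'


Expanding each <count><char> pair:
  8F -> 'FFFFFFFF'
  8B -> 'BBBBBBBB'
  7B -> 'BBBBBBB'
  2F -> 'FF'
  2B -> 'BB'
  9B -> 'BBBBBBBBB'

Decoded = FFFFFFFFBBBBBBBBBBBBBBBFFBBBBBBBBBBB


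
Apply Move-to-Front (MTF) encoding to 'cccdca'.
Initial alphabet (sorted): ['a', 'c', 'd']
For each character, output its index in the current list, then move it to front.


MTF encoding:
'c': index 1 in ['a', 'c', 'd'] -> ['c', 'a', 'd']
'c': index 0 in ['c', 'a', 'd'] -> ['c', 'a', 'd']
'c': index 0 in ['c', 'a', 'd'] -> ['c', 'a', 'd']
'd': index 2 in ['c', 'a', 'd'] -> ['d', 'c', 'a']
'c': index 1 in ['d', 'c', 'a'] -> ['c', 'd', 'a']
'a': index 2 in ['c', 'd', 'a'] -> ['a', 'c', 'd']


Output: [1, 0, 0, 2, 1, 2]


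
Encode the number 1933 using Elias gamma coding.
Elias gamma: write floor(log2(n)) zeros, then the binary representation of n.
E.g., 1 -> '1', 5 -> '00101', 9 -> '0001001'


num_bits = floor(log2(1933)) + 1 = 11
leading_zeros = num_bits - 1 = 10
binary(1933) = 11110001101

Elias gamma(1933) = '0000000000' + '11110001101' = 000000000011110001101 (21 bits)


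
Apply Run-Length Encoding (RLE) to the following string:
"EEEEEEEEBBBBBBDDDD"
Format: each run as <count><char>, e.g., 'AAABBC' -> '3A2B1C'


Scanning runs left to right:
  i=0: run of 'E' x 8 -> '8E'
  i=8: run of 'B' x 6 -> '6B'
  i=14: run of 'D' x 4 -> '4D'

RLE = 8E6B4D


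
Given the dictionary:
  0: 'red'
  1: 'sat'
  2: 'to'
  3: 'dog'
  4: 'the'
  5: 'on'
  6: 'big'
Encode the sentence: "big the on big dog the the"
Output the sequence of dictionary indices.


Look up each word in the dictionary:
  'big' -> 6
  'the' -> 4
  'on' -> 5
  'big' -> 6
  'dog' -> 3
  'the' -> 4
  'the' -> 4

Encoded: [6, 4, 5, 6, 3, 4, 4]


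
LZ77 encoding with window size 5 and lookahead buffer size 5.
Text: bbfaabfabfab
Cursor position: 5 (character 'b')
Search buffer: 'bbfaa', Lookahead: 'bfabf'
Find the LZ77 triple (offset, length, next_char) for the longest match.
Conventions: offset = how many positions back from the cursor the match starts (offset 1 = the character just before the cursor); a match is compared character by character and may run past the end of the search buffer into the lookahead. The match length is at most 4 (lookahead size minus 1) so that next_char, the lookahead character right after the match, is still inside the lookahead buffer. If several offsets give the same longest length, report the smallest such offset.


Try each offset into the search buffer:
  offset=1 (pos 4, char 'a'): match length 0
  offset=2 (pos 3, char 'a'): match length 0
  offset=3 (pos 2, char 'f'): match length 0
  offset=4 (pos 1, char 'b'): match length 3
  offset=5 (pos 0, char 'b'): match length 1
Longest match has length 3 at offset 4.
next_char = character at position 5 + 3 = 8 -> 'b'

Best match: offset=4, length=3 (matching 'bfa' starting at position 1)
LZ77 triple: (4, 3, 'b')


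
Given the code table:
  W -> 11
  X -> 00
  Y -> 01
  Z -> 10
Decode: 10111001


Decoding:
10 -> Z
11 -> W
10 -> Z
01 -> Y


Result: ZWZY


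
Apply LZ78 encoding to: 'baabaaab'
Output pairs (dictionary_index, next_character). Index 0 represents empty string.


LZ78 encoding steps:
Dictionary: {0: ''}
Step 1: w='' (idx 0), next='b' -> output (0, 'b'), add 'b' as idx 1
Step 2: w='' (idx 0), next='a' -> output (0, 'a'), add 'a' as idx 2
Step 3: w='a' (idx 2), next='b' -> output (2, 'b'), add 'ab' as idx 3
Step 4: w='a' (idx 2), next='a' -> output (2, 'a'), add 'aa' as idx 4
Step 5: w='ab' (idx 3), end of input -> output (3, '')


Encoded: [(0, 'b'), (0, 'a'), (2, 'b'), (2, 'a'), (3, '')]


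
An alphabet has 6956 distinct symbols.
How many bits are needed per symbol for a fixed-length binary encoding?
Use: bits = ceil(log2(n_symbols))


log2(6956) = 12.764
Bracket: 2^12 = 4096 < 6956 <= 2^13 = 8192
So ceil(log2(6956)) = 13

bits = ceil(log2(6956)) = ceil(12.764) = 13 bits


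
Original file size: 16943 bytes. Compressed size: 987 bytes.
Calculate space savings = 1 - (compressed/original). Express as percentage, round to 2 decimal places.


ratio = compressed/original = 987/16943 = 0.058254
savings = 1 - ratio = 1 - 0.058254 = 0.941746
as a percentage: 0.941746 * 100 = 94.17%

Space savings = 1 - 987/16943 = 94.17%


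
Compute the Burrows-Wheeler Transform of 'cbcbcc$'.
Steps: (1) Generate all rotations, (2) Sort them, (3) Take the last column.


Rotations (sorted):
  0: $cbcbcc -> last char: c
  1: bcbcc$c -> last char: c
  2: bcc$cbc -> last char: c
  3: c$cbcbc -> last char: c
  4: cbcbcc$ -> last char: $
  5: cbcc$cb -> last char: b
  6: cc$cbcb -> last char: b


BWT = cccc$bb


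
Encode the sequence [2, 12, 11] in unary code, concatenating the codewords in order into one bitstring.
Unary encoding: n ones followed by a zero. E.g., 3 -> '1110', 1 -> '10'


Encode each number as n ones followed by a terminating 0:
  2 -> 110 (3 bits)
  12 -> 1111111111110 (13 bits)
  11 -> 111111111110 (12 bits)
Total length = 3 + 13 + 12 = 28 bits.

Unary([2, 12, 11]) = 1101111111111110111111111110 (28 bits)


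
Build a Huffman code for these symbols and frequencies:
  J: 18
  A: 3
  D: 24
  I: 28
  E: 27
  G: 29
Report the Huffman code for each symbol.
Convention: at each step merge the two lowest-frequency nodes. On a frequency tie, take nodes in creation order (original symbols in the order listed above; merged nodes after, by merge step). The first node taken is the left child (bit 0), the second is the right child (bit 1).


Huffman tree construction:
Step 1: Merge A(3) + J(18) = 21
Step 2: Merge (A+J)(21) + D(24) = 45
Step 3: Merge E(27) + I(28) = 55
Step 4: Merge G(29) + ((A+J)+D)(45) = 74
Step 5: Merge (E+I)(55) + (G+((A+J)+D))(74) = 129
Read each symbol's code off the tree from the root (left child = 0, right child = 1).

Codes:
  J: 1101 (length 4)
  A: 1100 (length 4)
  D: 111 (length 3)
  I: 01 (length 2)
  E: 00 (length 2)
  G: 10 (length 2)
Average code length: 324/129 = 2.5116 bits/symbol


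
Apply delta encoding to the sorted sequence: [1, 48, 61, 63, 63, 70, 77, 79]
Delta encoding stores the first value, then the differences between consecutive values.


First value: 1
Deltas:
  48 - 1 = 47
  61 - 48 = 13
  63 - 61 = 2
  63 - 63 = 0
  70 - 63 = 7
  77 - 70 = 7
  79 - 77 = 2


Delta encoded: [1, 47, 13, 2, 0, 7, 7, 2]


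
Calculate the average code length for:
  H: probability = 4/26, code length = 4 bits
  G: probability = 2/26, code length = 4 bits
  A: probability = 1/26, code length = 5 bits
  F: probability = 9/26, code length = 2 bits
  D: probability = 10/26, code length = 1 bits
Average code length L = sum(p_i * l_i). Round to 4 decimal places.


Weighted contributions p_i * l_i:
  H: (4/26) * 4 = 16/26
  G: (2/26) * 4 = 8/26
  A: (1/26) * 5 = 5/26
  F: (9/26) * 2 = 18/26
  D: (10/26) * 1 = 10/26
Sum = (16 + 8 + 5 + 18 + 10)/26 = 57/26

L = 57/26 = 2.1923 bits/symbol


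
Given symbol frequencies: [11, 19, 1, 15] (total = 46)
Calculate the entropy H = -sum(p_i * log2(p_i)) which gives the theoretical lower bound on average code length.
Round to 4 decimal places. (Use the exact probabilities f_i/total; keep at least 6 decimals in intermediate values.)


Per-symbol terms -p_i * log2(p_i) with p_i = f_i/46:
  p = 11/46 = 0.239130: log2(p) = -2.064130, -p*log2(p) = 0.493596
  p = 19/46 = 0.413043: log2(p) = -1.275634, -p*log2(p) = 0.526892
  p = 1/46 = 0.021739: log2(p) = -5.523562, -p*log2(p) = 0.120077
  p = 15/46 = 0.326087: log2(p) = -1.616671, -p*log2(p) = 0.527175
H = 0.493596 + 0.526892 + 0.120077 + 0.527175 = 1.667740

H = 1.6677 bits/symbol


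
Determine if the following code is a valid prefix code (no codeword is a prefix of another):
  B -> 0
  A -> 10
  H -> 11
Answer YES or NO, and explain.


Checking each pair (does one codeword prefix another?):
  B='0' vs A='10': no prefix
  B='0' vs H='11': no prefix
  A='10' vs B='0': no prefix
  A='10' vs H='11': no prefix
  H='11' vs B='0': no prefix
  H='11' vs A='10': no prefix
No violation found over all pairs.

YES -- this is a valid prefix code. No codeword is a prefix of any other codeword.


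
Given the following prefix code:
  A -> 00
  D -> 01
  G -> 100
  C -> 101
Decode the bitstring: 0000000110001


Decoding step by step:
Bits 00 -> A
Bits 00 -> A
Bits 00 -> A
Bits 01 -> D
Bits 100 -> G
Bits 01 -> D


Decoded message: AAADGD


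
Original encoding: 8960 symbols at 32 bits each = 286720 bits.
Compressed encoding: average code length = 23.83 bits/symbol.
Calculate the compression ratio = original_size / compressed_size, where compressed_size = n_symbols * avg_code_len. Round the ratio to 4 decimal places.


original_size = n_symbols * orig_bits = 8960 * 32 = 286720 bits
compressed_size = n_symbols * avg_code_len = 8960 * 23.83 = 213516.8 bits
ratio = original_size / compressed_size = 286720 / 213516.8 = 1.3428

Compression ratio = 1.3428


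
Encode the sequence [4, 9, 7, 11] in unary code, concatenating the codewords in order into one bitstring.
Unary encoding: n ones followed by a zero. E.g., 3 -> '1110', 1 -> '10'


Encode each number as n ones followed by a terminating 0:
  4 -> 11110 (5 bits)
  9 -> 1111111110 (10 bits)
  7 -> 11111110 (8 bits)
  11 -> 111111111110 (12 bits)
Total length = 5 + 10 + 8 + 12 = 35 bits.

Unary([4, 9, 7, 11]) = 11110111111111011111110111111111110 (35 bits)


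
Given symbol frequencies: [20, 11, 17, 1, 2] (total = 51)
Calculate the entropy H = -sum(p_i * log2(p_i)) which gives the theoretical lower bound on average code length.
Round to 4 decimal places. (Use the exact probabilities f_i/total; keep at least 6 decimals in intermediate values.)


Per-symbol terms -p_i * log2(p_i) with p_i = f_i/51:
  p = 20/51 = 0.392157: log2(p) = -1.350497, -p*log2(p) = 0.529607
  p = 11/51 = 0.215686: log2(p) = -2.212994, -p*log2(p) = 0.477312
  p = 17/51 = 0.333333: log2(p) = -1.584963, -p*log2(p) = 0.528321
  p = 1/51 = 0.019608: log2(p) = -5.672425, -p*log2(p) = 0.111224
  p = 2/51 = 0.039216: log2(p) = -4.672425, -p*log2(p) = 0.183232
H = 0.529607 + 0.477312 + 0.528321 + 0.111224 + 0.183232 = 1.829696

H = 1.8297 bits/symbol


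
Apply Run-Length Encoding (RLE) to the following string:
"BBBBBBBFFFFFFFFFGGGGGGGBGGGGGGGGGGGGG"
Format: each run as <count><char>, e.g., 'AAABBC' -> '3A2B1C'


Scanning runs left to right:
  i=0: run of 'B' x 7 -> '7B'
  i=7: run of 'F' x 9 -> '9F'
  i=16: run of 'G' x 7 -> '7G'
  i=23: run of 'B' x 1 -> '1B'
  i=24: run of 'G' x 13 -> '13G'

RLE = 7B9F7G1B13G


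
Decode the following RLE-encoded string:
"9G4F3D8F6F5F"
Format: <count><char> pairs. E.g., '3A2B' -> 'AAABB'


Expanding each <count><char> pair:
  9G -> 'GGGGGGGGG'
  4F -> 'FFFF'
  3D -> 'DDD'
  8F -> 'FFFFFFFF'
  6F -> 'FFFFFF'
  5F -> 'FFFFF'

Decoded = GGGGGGGGGFFFFDDDFFFFFFFFFFFFFFFFFFF


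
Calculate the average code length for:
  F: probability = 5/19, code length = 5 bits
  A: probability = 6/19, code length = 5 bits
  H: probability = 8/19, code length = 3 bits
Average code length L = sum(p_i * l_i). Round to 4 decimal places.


Weighted contributions p_i * l_i:
  F: (5/19) * 5 = 25/19
  A: (6/19) * 5 = 30/19
  H: (8/19) * 3 = 24/19
Sum = (25 + 30 + 24)/19 = 79/19

L = 79/19 = 4.1579 bits/symbol


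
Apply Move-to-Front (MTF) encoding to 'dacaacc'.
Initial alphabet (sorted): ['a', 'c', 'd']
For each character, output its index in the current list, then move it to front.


MTF encoding:
'd': index 2 in ['a', 'c', 'd'] -> ['d', 'a', 'c']
'a': index 1 in ['d', 'a', 'c'] -> ['a', 'd', 'c']
'c': index 2 in ['a', 'd', 'c'] -> ['c', 'a', 'd']
'a': index 1 in ['c', 'a', 'd'] -> ['a', 'c', 'd']
'a': index 0 in ['a', 'c', 'd'] -> ['a', 'c', 'd']
'c': index 1 in ['a', 'c', 'd'] -> ['c', 'a', 'd']
'c': index 0 in ['c', 'a', 'd'] -> ['c', 'a', 'd']


Output: [2, 1, 2, 1, 0, 1, 0]


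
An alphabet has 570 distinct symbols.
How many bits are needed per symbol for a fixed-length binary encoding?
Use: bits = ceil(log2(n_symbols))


log2(570) = 9.1548
Bracket: 2^9 = 512 < 570 <= 2^10 = 1024
So ceil(log2(570)) = 10

bits = ceil(log2(570)) = ceil(9.1548) = 10 bits


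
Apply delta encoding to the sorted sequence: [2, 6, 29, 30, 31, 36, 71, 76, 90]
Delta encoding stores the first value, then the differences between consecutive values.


First value: 2
Deltas:
  6 - 2 = 4
  29 - 6 = 23
  30 - 29 = 1
  31 - 30 = 1
  36 - 31 = 5
  71 - 36 = 35
  76 - 71 = 5
  90 - 76 = 14


Delta encoded: [2, 4, 23, 1, 1, 5, 35, 5, 14]


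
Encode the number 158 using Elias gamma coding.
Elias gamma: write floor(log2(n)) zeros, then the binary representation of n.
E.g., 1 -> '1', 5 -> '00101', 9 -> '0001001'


num_bits = floor(log2(158)) + 1 = 8
leading_zeros = num_bits - 1 = 7
binary(158) = 10011110

Elias gamma(158) = '0000000' + '10011110' = 000000010011110 (15 bits)


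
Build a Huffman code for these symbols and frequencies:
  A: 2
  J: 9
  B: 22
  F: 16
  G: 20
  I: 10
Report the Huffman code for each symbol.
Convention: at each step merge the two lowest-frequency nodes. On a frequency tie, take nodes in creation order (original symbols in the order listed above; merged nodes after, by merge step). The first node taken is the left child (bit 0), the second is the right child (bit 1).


Huffman tree construction:
Step 1: Merge A(2) + J(9) = 11
Step 2: Merge I(10) + (A+J)(11) = 21
Step 3: Merge F(16) + G(20) = 36
Step 4: Merge (I+(A+J))(21) + B(22) = 43
Step 5: Merge (F+G)(36) + ((I+(A+J))+B)(43) = 79
Read each symbol's code off the tree from the root (left child = 0, right child = 1).

Codes:
  A: 1010 (length 4)
  J: 1011 (length 4)
  B: 11 (length 2)
  F: 00 (length 2)
  G: 01 (length 2)
  I: 100 (length 3)
Average code length: 190/79 = 2.4051 bits/symbol


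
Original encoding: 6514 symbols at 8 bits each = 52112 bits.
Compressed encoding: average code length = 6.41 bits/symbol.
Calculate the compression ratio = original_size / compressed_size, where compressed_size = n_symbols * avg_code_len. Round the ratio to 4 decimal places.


original_size = n_symbols * orig_bits = 6514 * 8 = 52112 bits
compressed_size = n_symbols * avg_code_len = 6514 * 6.41 = 41754.74 bits
ratio = original_size / compressed_size = 52112 / 41754.74 = 1.248

Compression ratio = 1.248


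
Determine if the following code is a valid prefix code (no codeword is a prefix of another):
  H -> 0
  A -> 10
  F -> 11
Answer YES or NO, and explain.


Checking each pair (does one codeword prefix another?):
  H='0' vs A='10': no prefix
  H='0' vs F='11': no prefix
  A='10' vs H='0': no prefix
  A='10' vs F='11': no prefix
  F='11' vs H='0': no prefix
  F='11' vs A='10': no prefix
No violation found over all pairs.

YES -- this is a valid prefix code. No codeword is a prefix of any other codeword.


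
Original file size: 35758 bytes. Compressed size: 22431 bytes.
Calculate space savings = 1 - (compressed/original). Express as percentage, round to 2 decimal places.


ratio = compressed/original = 22431/35758 = 0.6273
savings = 1 - ratio = 1 - 0.6273 = 0.3727
as a percentage: 0.3727 * 100 = 37.27%

Space savings = 1 - 22431/35758 = 37.27%


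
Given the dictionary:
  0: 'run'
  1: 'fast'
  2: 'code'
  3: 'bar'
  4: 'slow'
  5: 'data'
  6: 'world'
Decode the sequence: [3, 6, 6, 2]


Look up each index in the dictionary:
  3 -> 'bar'
  6 -> 'world'
  6 -> 'world'
  2 -> 'code'

Decoded: "bar world world code"


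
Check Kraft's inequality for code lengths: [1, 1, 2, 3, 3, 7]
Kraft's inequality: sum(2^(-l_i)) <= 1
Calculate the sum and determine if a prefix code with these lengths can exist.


Sum = 2^(-1) + 2^(-1) + 2^(-2) + 2^(-3) + 2^(-3) + 2^(-7)
    = 0.5 + 0.5 + 0.25 + 0.125 + 0.125 + 0.0078125
    = 193/128 = 1.5078125
Since 1.5078125 > 1, Kraft's inequality is NOT satisfied.
A prefix code with these lengths CANNOT exist.

Kraft sum = 1.5078125. Not satisfied.


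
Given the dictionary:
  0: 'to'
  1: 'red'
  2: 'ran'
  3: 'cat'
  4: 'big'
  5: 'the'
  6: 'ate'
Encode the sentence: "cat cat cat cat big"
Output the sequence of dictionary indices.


Look up each word in the dictionary:
  'cat' -> 3
  'cat' -> 3
  'cat' -> 3
  'cat' -> 3
  'big' -> 4

Encoded: [3, 3, 3, 3, 4]


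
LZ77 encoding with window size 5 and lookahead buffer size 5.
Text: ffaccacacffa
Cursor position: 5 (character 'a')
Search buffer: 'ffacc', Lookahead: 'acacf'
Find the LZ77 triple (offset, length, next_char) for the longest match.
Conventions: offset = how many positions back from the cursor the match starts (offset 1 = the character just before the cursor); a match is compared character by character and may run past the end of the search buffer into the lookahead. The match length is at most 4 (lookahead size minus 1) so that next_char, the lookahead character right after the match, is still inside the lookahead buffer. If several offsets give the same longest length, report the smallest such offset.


Try each offset into the search buffer:
  offset=1 (pos 4, char 'c'): match length 0
  offset=2 (pos 3, char 'c'): match length 0
  offset=3 (pos 2, char 'a'): match length 2
  offset=4 (pos 1, char 'f'): match length 0
  offset=5 (pos 0, char 'f'): match length 0
Longest match has length 2 at offset 3.
next_char = character at position 5 + 2 = 7 -> 'a'

Best match: offset=3, length=2 (matching 'ac' starting at position 2)
LZ77 triple: (3, 2, 'a')


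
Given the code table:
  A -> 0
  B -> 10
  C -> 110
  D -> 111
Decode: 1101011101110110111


Decoding:
110 -> C
10 -> B
111 -> D
0 -> A
111 -> D
0 -> A
110 -> C
111 -> D


Result: CBDADACD


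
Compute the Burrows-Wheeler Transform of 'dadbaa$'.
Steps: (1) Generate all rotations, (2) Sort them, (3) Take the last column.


Rotations (sorted):
  0: $dadbaa -> last char: a
  1: a$dadba -> last char: a
  2: aa$dadb -> last char: b
  3: adbaa$d -> last char: d
  4: baa$dad -> last char: d
  5: dadbaa$ -> last char: $
  6: dbaa$da -> last char: a


BWT = aabdd$a


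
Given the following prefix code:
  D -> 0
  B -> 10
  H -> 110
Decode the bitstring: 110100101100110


Decoding step by step:
Bits 110 -> H
Bits 10 -> B
Bits 0 -> D
Bits 10 -> B
Bits 110 -> H
Bits 0 -> D
Bits 110 -> H


Decoded message: HBDBHDH


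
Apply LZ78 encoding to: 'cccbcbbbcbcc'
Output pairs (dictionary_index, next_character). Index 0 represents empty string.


LZ78 encoding steps:
Dictionary: {0: ''}
Step 1: w='' (idx 0), next='c' -> output (0, 'c'), add 'c' as idx 1
Step 2: w='c' (idx 1), next='c' -> output (1, 'c'), add 'cc' as idx 2
Step 3: w='' (idx 0), next='b' -> output (0, 'b'), add 'b' as idx 3
Step 4: w='c' (idx 1), next='b' -> output (1, 'b'), add 'cb' as idx 4
Step 5: w='b' (idx 3), next='b' -> output (3, 'b'), add 'bb' as idx 5
Step 6: w='cb' (idx 4), next='c' -> output (4, 'c'), add 'cbc' as idx 6
Step 7: w='c' (idx 1), end of input -> output (1, '')


Encoded: [(0, 'c'), (1, 'c'), (0, 'b'), (1, 'b'), (3, 'b'), (4, 'c'), (1, '')]


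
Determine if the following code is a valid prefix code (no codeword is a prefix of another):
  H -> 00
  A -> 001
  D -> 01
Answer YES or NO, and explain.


Checking each pair (does one codeword prefix another?):
  H='00' vs A='001': prefix -- VIOLATION

NO -- this is NOT a valid prefix code. H (00) is a prefix of A (001).


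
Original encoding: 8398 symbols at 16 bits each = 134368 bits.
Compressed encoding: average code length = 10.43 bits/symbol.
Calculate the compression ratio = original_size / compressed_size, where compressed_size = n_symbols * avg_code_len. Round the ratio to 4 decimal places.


original_size = n_symbols * orig_bits = 8398 * 16 = 134368 bits
compressed_size = n_symbols * avg_code_len = 8398 * 10.43 = 87591.14 bits
ratio = original_size / compressed_size = 134368 / 87591.14 = 1.534

Compression ratio = 1.534
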